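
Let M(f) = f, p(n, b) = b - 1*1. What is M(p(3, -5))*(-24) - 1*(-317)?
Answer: 461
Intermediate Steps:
p(n, b) = -1 + b (p(n, b) = b - 1 = -1 + b)
M(p(3, -5))*(-24) - 1*(-317) = (-1 - 5)*(-24) - 1*(-317) = -6*(-24) + 317 = 144 + 317 = 461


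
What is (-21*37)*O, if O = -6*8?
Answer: 37296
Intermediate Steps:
O = -48
(-21*37)*O = -21*37*(-48) = -777*(-48) = 37296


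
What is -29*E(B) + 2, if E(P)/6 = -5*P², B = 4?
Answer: 13922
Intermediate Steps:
E(P) = -30*P² (E(P) = 6*(-5*P²) = -30*P²)
-29*E(B) + 2 = -(-870)*4² + 2 = -(-870)*16 + 2 = -29*(-480) + 2 = 13920 + 2 = 13922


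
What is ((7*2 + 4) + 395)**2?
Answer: 170569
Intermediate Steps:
((7*2 + 4) + 395)**2 = ((14 + 4) + 395)**2 = (18 + 395)**2 = 413**2 = 170569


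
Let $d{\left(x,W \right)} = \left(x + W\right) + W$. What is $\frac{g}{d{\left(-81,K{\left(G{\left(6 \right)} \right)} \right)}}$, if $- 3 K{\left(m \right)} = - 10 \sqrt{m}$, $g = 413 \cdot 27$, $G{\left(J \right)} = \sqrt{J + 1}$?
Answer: $- \frac{11151}{81 - \frac{20 \sqrt[4]{7}}{3}} \approx -158.95$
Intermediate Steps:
$G{\left(J \right)} = \sqrt{1 + J}$
$g = 11151$
$K{\left(m \right)} = \frac{10 \sqrt{m}}{3}$ ($K{\left(m \right)} = - \frac{\left(-10\right) \sqrt{m}}{3} = \frac{10 \sqrt{m}}{3}$)
$d{\left(x,W \right)} = x + 2 W$ ($d{\left(x,W \right)} = \left(W + x\right) + W = x + 2 W$)
$\frac{g}{d{\left(-81,K{\left(G{\left(6 \right)} \right)} \right)}} = \frac{11151}{-81 + 2 \frac{10 \sqrt{\sqrt{1 + 6}}}{3}} = \frac{11151}{-81 + 2 \frac{10 \sqrt{\sqrt{7}}}{3}} = \frac{11151}{-81 + 2 \frac{10 \sqrt[4]{7}}{3}} = \frac{11151}{-81 + \frac{20 \sqrt[4]{7}}{3}}$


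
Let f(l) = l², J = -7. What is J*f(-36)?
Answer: -9072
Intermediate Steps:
J*f(-36) = -7*(-36)² = -7*1296 = -9072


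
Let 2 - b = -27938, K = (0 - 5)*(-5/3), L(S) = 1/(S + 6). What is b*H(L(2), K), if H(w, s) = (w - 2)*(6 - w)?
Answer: -4924425/16 ≈ -3.0778e+5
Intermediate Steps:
L(S) = 1/(6 + S)
K = 25/3 (K = -(-25)/3 = -5*(-5/3) = 25/3 ≈ 8.3333)
H(w, s) = (-2 + w)*(6 - w)
b = 27940 (b = 2 - 1*(-27938) = 2 + 27938 = 27940)
b*H(L(2), K) = 27940*(-12 - (1/(6 + 2))² + 8/(6 + 2)) = 27940*(-12 - (1/8)² + 8/8) = 27940*(-12 - (⅛)² + 8*(⅛)) = 27940*(-12 - 1*1/64 + 1) = 27940*(-12 - 1/64 + 1) = 27940*(-705/64) = -4924425/16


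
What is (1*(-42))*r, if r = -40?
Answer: 1680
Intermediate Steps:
(1*(-42))*r = (1*(-42))*(-40) = -42*(-40) = 1680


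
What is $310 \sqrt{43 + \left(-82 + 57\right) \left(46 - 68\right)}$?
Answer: $310 \sqrt{593} \approx 7549.0$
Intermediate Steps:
$310 \sqrt{43 + \left(-82 + 57\right) \left(46 - 68\right)} = 310 \sqrt{43 - -550} = 310 \sqrt{43 + 550} = 310 \sqrt{593}$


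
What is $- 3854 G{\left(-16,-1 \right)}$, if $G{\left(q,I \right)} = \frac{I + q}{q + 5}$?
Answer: $- \frac{65518}{11} \approx -5956.2$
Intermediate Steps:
$G{\left(q,I \right)} = \frac{I + q}{5 + q}$
$- 3854 G{\left(-16,-1 \right)} = - 3854 \frac{-1 - 16}{5 - 16} = - 3854 \frac{1}{-11} \left(-17\right) = - 3854 \left(\left(- \frac{1}{11}\right) \left(-17\right)\right) = \left(-3854\right) \frac{17}{11} = - \frac{65518}{11}$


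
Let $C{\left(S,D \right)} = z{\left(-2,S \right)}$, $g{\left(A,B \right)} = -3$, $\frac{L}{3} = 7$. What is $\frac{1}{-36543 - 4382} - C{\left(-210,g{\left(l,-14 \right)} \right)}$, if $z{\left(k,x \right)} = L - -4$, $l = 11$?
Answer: $- \frac{1023126}{40925} \approx -25.0$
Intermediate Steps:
$L = 21$ ($L = 3 \cdot 7 = 21$)
$z{\left(k,x \right)} = 25$ ($z{\left(k,x \right)} = 21 - -4 = 21 + 4 = 25$)
$C{\left(S,D \right)} = 25$
$\frac{1}{-36543 - 4382} - C{\left(-210,g{\left(l,-14 \right)} \right)} = \frac{1}{-36543 - 4382} - 25 = \frac{1}{-40925} - 25 = - \frac{1}{40925} - 25 = - \frac{1023126}{40925}$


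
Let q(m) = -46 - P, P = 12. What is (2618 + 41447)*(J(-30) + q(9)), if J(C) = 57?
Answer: -44065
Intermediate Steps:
q(m) = -58 (q(m) = -46 - 1*12 = -46 - 12 = -58)
(2618 + 41447)*(J(-30) + q(9)) = (2618 + 41447)*(57 - 58) = 44065*(-1) = -44065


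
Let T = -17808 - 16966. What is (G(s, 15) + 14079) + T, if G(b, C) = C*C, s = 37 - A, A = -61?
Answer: -20470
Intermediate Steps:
s = 98 (s = 37 - 1*(-61) = 37 + 61 = 98)
G(b, C) = C²
T = -34774
(G(s, 15) + 14079) + T = (15² + 14079) - 34774 = (225 + 14079) - 34774 = 14304 - 34774 = -20470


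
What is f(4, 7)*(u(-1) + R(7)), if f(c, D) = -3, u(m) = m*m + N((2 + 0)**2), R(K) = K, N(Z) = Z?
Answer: -36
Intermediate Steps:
u(m) = 4 + m**2 (u(m) = m*m + (2 + 0)**2 = m**2 + 2**2 = m**2 + 4 = 4 + m**2)
f(4, 7)*(u(-1) + R(7)) = -3*((4 + (-1)**2) + 7) = -3*((4 + 1) + 7) = -3*(5 + 7) = -3*12 = -36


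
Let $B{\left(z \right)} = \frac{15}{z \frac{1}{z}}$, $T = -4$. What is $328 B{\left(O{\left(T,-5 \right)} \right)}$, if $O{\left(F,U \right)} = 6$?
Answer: $4920$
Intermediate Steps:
$B{\left(z \right)} = 15$ ($B{\left(z \right)} = \frac{15}{1} = 15 \cdot 1 = 15$)
$328 B{\left(O{\left(T,-5 \right)} \right)} = 328 \cdot 15 = 4920$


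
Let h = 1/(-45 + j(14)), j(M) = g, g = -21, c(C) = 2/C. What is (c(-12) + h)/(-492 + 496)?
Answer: -1/22 ≈ -0.045455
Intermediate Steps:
j(M) = -21
h = -1/66 (h = 1/(-45 - 21) = 1/(-66) = -1/66 ≈ -0.015152)
(c(-12) + h)/(-492 + 496) = (2/(-12) - 1/66)/(-492 + 496) = (2*(-1/12) - 1/66)/4 = (-⅙ - 1/66)*(¼) = -2/11*¼ = -1/22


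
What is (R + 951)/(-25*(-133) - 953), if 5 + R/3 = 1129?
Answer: 4323/2372 ≈ 1.8225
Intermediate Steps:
R = 3372 (R = -15 + 3*1129 = -15 + 3387 = 3372)
(R + 951)/(-25*(-133) - 953) = (3372 + 951)/(-25*(-133) - 953) = 4323/(3325 - 953) = 4323/2372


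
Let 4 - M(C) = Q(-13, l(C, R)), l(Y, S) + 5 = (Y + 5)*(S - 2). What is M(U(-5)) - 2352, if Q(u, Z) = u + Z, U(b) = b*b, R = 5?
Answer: -2420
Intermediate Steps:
U(b) = b²
l(Y, S) = -5 + (-2 + S)*(5 + Y) (l(Y, S) = -5 + (Y + 5)*(S - 2) = -5 + (5 + Y)*(-2 + S) = -5 + (-2 + S)*(5 + Y))
Q(u, Z) = Z + u
M(C) = 7 - 3*C (M(C) = 4 - ((-15 - 2*C + 5*5 + 5*C) - 13) = 4 - ((-15 - 2*C + 25 + 5*C) - 13) = 4 - ((10 + 3*C) - 13) = 4 - (-3 + 3*C) = 4 + (3 - 3*C) = 7 - 3*C)
M(U(-5)) - 2352 = (7 - 3*(-5)²) - 2352 = (7 - 3*25) - 2352 = (7 - 75) - 2352 = -68 - 2352 = -2420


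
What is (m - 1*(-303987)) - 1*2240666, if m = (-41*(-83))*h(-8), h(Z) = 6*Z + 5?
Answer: -2083008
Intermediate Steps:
h(Z) = 5 + 6*Z
m = -146329 (m = (-41*(-83))*(5 + 6*(-8)) = 3403*(5 - 48) = 3403*(-43) = -146329)
(m - 1*(-303987)) - 1*2240666 = (-146329 - 1*(-303987)) - 1*2240666 = (-146329 + 303987) - 2240666 = 157658 - 2240666 = -2083008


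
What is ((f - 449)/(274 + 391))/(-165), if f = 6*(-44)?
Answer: 713/109725 ≈ 0.0064981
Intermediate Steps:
f = -264
((f - 449)/(274 + 391))/(-165) = ((-264 - 449)/(274 + 391))/(-165) = -713/665*(-1/165) = 713/109725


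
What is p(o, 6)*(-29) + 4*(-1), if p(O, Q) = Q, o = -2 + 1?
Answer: -178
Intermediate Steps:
o = -1
p(o, 6)*(-29) + 4*(-1) = 6*(-29) + 4*(-1) = -174 - 4 = -178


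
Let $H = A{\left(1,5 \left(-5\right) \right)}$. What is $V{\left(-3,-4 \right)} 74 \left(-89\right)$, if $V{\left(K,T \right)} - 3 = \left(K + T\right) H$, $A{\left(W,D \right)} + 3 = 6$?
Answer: $118548$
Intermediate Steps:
$A{\left(W,D \right)} = 3$ ($A{\left(W,D \right)} = -3 + 6 = 3$)
$H = 3$
$V{\left(K,T \right)} = 3 + 3 K + 3 T$ ($V{\left(K,T \right)} = 3 + \left(K + T\right) 3 = 3 + \left(3 K + 3 T\right) = 3 + 3 K + 3 T$)
$V{\left(-3,-4 \right)} 74 \left(-89\right) = \left(3 + 3 \left(-3\right) + 3 \left(-4\right)\right) 74 \left(-89\right) = \left(3 - 9 - 12\right) 74 \left(-89\right) = \left(-18\right) 74 \left(-89\right) = \left(-1332\right) \left(-89\right) = 118548$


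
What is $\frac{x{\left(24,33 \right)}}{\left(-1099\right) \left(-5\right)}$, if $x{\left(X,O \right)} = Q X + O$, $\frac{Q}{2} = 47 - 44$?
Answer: $\frac{177}{5495} \approx 0.032211$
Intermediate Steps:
$Q = 6$ ($Q = 2 \left(47 - 44\right) = 2 \cdot 3 = 6$)
$x{\left(X,O \right)} = O + 6 X$ ($x{\left(X,O \right)} = 6 X + O = O + 6 X$)
$\frac{x{\left(24,33 \right)}}{\left(-1099\right) \left(-5\right)} = \frac{33 + 6 \cdot 24}{\left(-1099\right) \left(-5\right)} = \frac{33 + 144}{5495} = 177 \cdot \frac{1}{5495} = \frac{177}{5495}$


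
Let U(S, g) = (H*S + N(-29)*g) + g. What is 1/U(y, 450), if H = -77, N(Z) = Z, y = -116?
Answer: -1/3668 ≈ -0.00027263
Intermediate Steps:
U(S, g) = -77*S - 28*g (U(S, g) = (-77*S - 29*g) + g = -77*S - 28*g)
1/U(y, 450) = 1/(-77*(-116) - 28*450) = 1/(8932 - 12600) = 1/(-3668) = -1/3668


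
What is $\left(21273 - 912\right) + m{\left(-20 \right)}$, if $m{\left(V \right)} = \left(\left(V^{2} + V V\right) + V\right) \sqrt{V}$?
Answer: $20361 + 1560 i \sqrt{5} \approx 20361.0 + 3488.3 i$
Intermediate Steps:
$m{\left(V \right)} = \sqrt{V} \left(V + 2 V^{2}\right)$ ($m{\left(V \right)} = \left(\left(V^{2} + V^{2}\right) + V\right) \sqrt{V} = \left(2 V^{2} + V\right) \sqrt{V} = \left(V + 2 V^{2}\right) \sqrt{V} = \sqrt{V} \left(V + 2 V^{2}\right)$)
$\left(21273 - 912\right) + m{\left(-20 \right)} = \left(21273 - 912\right) + \left(-20\right)^{\frac{3}{2}} \left(1 + 2 \left(-20\right)\right) = 20361 + - 40 i \sqrt{5} \left(1 - 40\right) = 20361 + - 40 i \sqrt{5} \left(-39\right) = 20361 + 1560 i \sqrt{5}$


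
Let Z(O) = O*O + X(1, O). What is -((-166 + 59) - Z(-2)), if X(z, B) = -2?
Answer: 109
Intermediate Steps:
Z(O) = -2 + O² (Z(O) = O*O - 2 = O² - 2 = -2 + O²)
-((-166 + 59) - Z(-2)) = -((-166 + 59) - (-2 + (-2)²)) = -(-107 - (-2 + 4)) = -(-107 - 1*2) = -(-107 - 2) = -1*(-109) = 109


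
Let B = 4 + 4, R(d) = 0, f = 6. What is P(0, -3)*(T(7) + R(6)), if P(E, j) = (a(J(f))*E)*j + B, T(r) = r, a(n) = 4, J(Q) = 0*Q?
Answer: 56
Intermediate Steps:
J(Q) = 0
B = 8
P(E, j) = 8 + 4*E*j (P(E, j) = (4*E)*j + 8 = 4*E*j + 8 = 8 + 4*E*j)
P(0, -3)*(T(7) + R(6)) = (8 + 4*0*(-3))*(7 + 0) = (8 + 0)*7 = 8*7 = 56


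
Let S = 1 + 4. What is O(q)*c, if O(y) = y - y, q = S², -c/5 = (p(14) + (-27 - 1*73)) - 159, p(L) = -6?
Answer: 0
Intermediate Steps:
c = 1325 (c = -5*((-6 + (-27 - 1*73)) - 159) = -5*((-6 + (-27 - 73)) - 159) = -5*((-6 - 100) - 159) = -5*(-106 - 159) = -5*(-265) = 1325)
S = 5
q = 25 (q = 5² = 25)
O(y) = 0
O(q)*c = 0*1325 = 0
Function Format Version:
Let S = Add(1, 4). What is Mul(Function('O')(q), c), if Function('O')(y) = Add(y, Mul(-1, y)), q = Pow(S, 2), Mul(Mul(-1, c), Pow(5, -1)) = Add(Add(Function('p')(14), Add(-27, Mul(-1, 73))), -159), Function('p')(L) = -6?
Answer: 0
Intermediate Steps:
c = 1325 (c = Mul(-5, Add(Add(-6, Add(-27, Mul(-1, 73))), -159)) = Mul(-5, Add(Add(-6, Add(-27, -73)), -159)) = Mul(-5, Add(Add(-6, -100), -159)) = Mul(-5, Add(-106, -159)) = Mul(-5, -265) = 1325)
S = 5
q = 25 (q = Pow(5, 2) = 25)
Function('O')(y) = 0
Mul(Function('O')(q), c) = Mul(0, 1325) = 0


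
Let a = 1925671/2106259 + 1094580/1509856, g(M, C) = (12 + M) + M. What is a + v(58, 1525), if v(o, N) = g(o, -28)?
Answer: 103067967960927/795036947176 ≈ 129.64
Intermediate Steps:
g(M, C) = 12 + 2*M
v(o, N) = 12 + 2*o
a = 1303238722399/795036947176 (a = 1925671*(1/2106259) + 1094580*(1/1509856) = 1925671/2106259 + 273645/377464 = 1303238722399/795036947176 ≈ 1.6392)
a + v(58, 1525) = 1303238722399/795036947176 + (12 + 2*58) = 1303238722399/795036947176 + (12 + 116) = 1303238722399/795036947176 + 128 = 103067967960927/795036947176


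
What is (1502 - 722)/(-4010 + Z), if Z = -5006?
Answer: -195/2254 ≈ -0.086513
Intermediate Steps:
(1502 - 722)/(-4010 + Z) = (1502 - 722)/(-4010 - 5006) = 780/(-9016) = 780*(-1/9016) = -195/2254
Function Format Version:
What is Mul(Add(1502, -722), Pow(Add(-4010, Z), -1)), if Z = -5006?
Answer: Rational(-195, 2254) ≈ -0.086513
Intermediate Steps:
Mul(Add(1502, -722), Pow(Add(-4010, Z), -1)) = Mul(Add(1502, -722), Pow(Add(-4010, -5006), -1)) = Mul(780, Pow(-9016, -1)) = Mul(780, Rational(-1, 9016)) = Rational(-195, 2254)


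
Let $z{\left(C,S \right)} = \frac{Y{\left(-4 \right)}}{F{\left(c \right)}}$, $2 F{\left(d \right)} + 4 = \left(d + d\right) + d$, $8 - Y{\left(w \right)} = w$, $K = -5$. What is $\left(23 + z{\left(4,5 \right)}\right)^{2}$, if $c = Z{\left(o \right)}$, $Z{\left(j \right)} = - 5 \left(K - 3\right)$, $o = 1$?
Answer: $\frac{452929}{841} \approx 538.56$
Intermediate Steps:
$Y{\left(w \right)} = 8 - w$
$Z{\left(j \right)} = 40$ ($Z{\left(j \right)} = - 5 \left(-5 - 3\right) = \left(-5\right) \left(-8\right) = 40$)
$c = 40$
$F{\left(d \right)} = -2 + \frac{3 d}{2}$ ($F{\left(d \right)} = -2 + \frac{\left(d + d\right) + d}{2} = -2 + \frac{2 d + d}{2} = -2 + \frac{3 d}{2}$)
$z{\left(C,S \right)} = \frac{6}{29}$ ($z{\left(C,S \right)} = \frac{8 - -4}{-2 + \frac{3}{2} \cdot 40} = \frac{8 + 4}{-2 + 60} = \frac{12}{58} = 12 \cdot \frac{1}{58} = \frac{6}{29}$)
$\left(23 + z{\left(4,5 \right)}\right)^{2} = \left(23 + \frac{6}{29}\right)^{2} = \left(\frac{673}{29}\right)^{2} = \frac{452929}{841}$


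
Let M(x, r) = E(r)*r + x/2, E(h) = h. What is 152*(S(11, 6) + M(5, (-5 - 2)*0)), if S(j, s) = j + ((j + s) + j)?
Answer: 6308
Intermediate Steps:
M(x, r) = r² + x/2 (M(x, r) = r*r + x/2 = r² + x*(½) = r² + x/2)
S(j, s) = s + 3*j (S(j, s) = j + (s + 2*j) = s + 3*j)
152*(S(11, 6) + M(5, (-5 - 2)*0)) = 152*((6 + 3*11) + (((-5 - 2)*0)² + (½)*5)) = 152*((6 + 33) + ((-7*0)² + 5/2)) = 152*(39 + (0² + 5/2)) = 152*(39 + (0 + 5/2)) = 152*(39 + 5/2) = 152*(83/2) = 6308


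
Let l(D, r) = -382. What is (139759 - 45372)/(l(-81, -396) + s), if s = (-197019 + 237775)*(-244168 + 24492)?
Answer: -94387/8953115438 ≈ -1.0542e-5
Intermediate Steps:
s = -8953115056 (s = 40756*(-219676) = -8953115056)
(139759 - 45372)/(l(-81, -396) + s) = (139759 - 45372)/(-382 - 8953115056) = 94387/(-8953115438) = 94387*(-1/8953115438) = -94387/8953115438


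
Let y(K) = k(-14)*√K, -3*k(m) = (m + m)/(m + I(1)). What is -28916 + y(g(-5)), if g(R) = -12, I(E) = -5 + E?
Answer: -28916 - 28*I*√3/27 ≈ -28916.0 - 1.7962*I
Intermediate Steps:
k(m) = -2*m/(3*(-4 + m)) (k(m) = -(m + m)/(3*(m + (-5 + 1))) = -2*m/(3*(m - 4)) = -2*m/(3*(-4 + m)))
y(K) = -14*√K/27 (y(K) = (-2*(-14)/(-12 + 3*(-14)))*√K = (-2*(-14)/(-12 - 42))*√K = (-2*(-14)/(-54))*√K = (-2*(-14)*(-1/54))*√K = -14*√K/27)
-28916 + y(g(-5)) = -28916 - 28*I*√3/27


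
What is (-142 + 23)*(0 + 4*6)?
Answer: -2856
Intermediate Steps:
(-142 + 23)*(0 + 4*6) = -119*(0 + 24) = -119*24 = -2856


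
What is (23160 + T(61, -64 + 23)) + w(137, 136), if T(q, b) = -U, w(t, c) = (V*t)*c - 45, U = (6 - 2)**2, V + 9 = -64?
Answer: -1337037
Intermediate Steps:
V = -73 (V = -9 - 64 = -73)
U = 16 (U = 4**2 = 16)
w(t, c) = -45 - 73*c*t (w(t, c) = (-73*t)*c - 45 = -73*c*t - 45 = -45 - 73*c*t)
T(q, b) = -16 (T(q, b) = -1*16 = -16)
(23160 + T(61, -64 + 23)) + w(137, 136) = (23160 - 16) + (-45 - 73*136*137) = 23144 + (-45 - 1360136) = 23144 - 1360181 = -1337037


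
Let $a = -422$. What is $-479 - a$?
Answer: $-57$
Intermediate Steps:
$-479 - a = -479 - -422 = -479 + 422 = -57$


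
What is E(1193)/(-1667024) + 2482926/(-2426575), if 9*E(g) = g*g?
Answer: -40705495532191/36406428865200 ≈ -1.1181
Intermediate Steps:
E(g) = g²/9 (E(g) = (g*g)/9 = g²/9)
E(1193)/(-1667024) + 2482926/(-2426575) = ((⅑)*1193²)/(-1667024) + 2482926/(-2426575) = ((⅑)*1423249)*(-1/1667024) + 2482926*(-1/2426575) = (1423249/9)*(-1/1667024) - 2482926/2426575 = -1423249/15003216 - 2482926/2426575 = -40705495532191/36406428865200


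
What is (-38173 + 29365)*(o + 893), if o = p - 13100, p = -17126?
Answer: 258365064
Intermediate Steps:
o = -30226 (o = -17126 - 13100 = -30226)
(-38173 + 29365)*(o + 893) = (-38173 + 29365)*(-30226 + 893) = -8808*(-29333) = 258365064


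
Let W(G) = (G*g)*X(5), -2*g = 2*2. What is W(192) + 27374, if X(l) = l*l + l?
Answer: 15854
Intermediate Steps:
X(l) = l + l² (X(l) = l² + l = l + l²)
g = -2 ≈ -2.0000
W(G) = -60*G (W(G) = (G*(-2))*(5*(1 + 5)) = (-2*G)*(5*6) = -2*G*30 = -60*G)
W(192) + 27374 = -60*192 + 27374 = -11520 + 27374 = 15854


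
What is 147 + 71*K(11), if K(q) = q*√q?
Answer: 147 + 781*√11 ≈ 2737.3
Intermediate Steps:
K(q) = q^(3/2)
147 + 71*K(11) = 147 + 71*11^(3/2) = 147 + 71*(11*√11) = 147 + 781*√11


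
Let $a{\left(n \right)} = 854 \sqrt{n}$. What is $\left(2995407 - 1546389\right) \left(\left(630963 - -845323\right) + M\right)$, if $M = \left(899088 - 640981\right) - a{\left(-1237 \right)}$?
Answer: $2513166676074 - 1237461372 i \sqrt{1237} \approx 2.5132 \cdot 10^{12} - 4.3523 \cdot 10^{10} i$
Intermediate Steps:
$M = 258107 - 854 i \sqrt{1237}$ ($M = \left(899088 - 640981\right) - 854 \sqrt{-1237} = 258107 - 854 i \sqrt{1237} \approx 2.5811 \cdot 10^{5} - 30036.0 i$)
$\left(2995407 - 1546389\right) \left(\left(630963 - -845323\right) + M\right) = \left(2995407 - 1546389\right) \left(\left(630963 - -845323\right) + \left(258107 - 854 i \sqrt{1237}\right)\right) = 1449018 \left(\left(630963 + 845323\right) + \left(258107 - 854 i \sqrt{1237}\right)\right) = 1449018 \left(1476286 + \left(258107 - 854 i \sqrt{1237}\right)\right) = 1449018 \left(1734393 - 854 i \sqrt{1237}\right) = 2513166676074 - 1237461372 i \sqrt{1237}$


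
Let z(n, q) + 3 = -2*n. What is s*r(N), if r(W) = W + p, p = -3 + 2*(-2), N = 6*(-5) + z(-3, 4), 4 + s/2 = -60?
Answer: 4352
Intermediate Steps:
z(n, q) = -3 - 2*n
s = -128 (s = -8 + 2*(-60) = -8 - 120 = -128)
N = -27 (N = 6*(-5) + (-3 - 2*(-3)) = -30 + (-3 + 6) = -30 + 3 = -27)
p = -7 (p = -3 - 4 = -7)
r(W) = -7 + W (r(W) = W - 7 = -7 + W)
s*r(N) = -128*(-7 - 27) = -128*(-34) = 4352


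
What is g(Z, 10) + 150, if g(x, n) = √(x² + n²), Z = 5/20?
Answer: 150 + √1601/4 ≈ 160.00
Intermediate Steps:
Z = ¼ (Z = 5*(1/20) = ¼ ≈ 0.25000)
g(x, n) = √(n² + x²)
g(Z, 10) + 150 = √(10² + (¼)²) + 150 = √(100 + 1/16) + 150 = √(1601/16) + 150 = √1601/4 + 150 = 150 + √1601/4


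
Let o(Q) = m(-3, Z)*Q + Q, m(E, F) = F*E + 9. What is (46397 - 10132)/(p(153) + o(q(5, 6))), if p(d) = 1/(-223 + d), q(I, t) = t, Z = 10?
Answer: -2538550/8401 ≈ -302.17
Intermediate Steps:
m(E, F) = 9 + E*F (m(E, F) = E*F + 9 = 9 + E*F)
o(Q) = -20*Q (o(Q) = (9 - 3*10)*Q + Q = (9 - 30)*Q + Q = -21*Q + Q = -20*Q)
(46397 - 10132)/(p(153) + o(q(5, 6))) = (46397 - 10132)/(1/(-223 + 153) - 20*6) = 36265/(1/(-70) - 120) = 36265/(-1/70 - 120) = 36265/(-8401/70) = 36265*(-70/8401) = -2538550/8401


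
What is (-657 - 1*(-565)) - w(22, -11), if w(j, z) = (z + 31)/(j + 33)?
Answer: -1016/11 ≈ -92.364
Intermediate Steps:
w(j, z) = (31 + z)/(33 + j)
(-657 - 1*(-565)) - w(22, -11) = (-657 - 1*(-565)) - (31 - 11)/(33 + 22) = (-657 + 565) - 20/55 = -92 - 20/55 = -92 - 1*4/11 = -92 - 4/11 = -1016/11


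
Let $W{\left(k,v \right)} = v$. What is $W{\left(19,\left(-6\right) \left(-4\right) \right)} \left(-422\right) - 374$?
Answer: $-10502$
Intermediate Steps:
$W{\left(19,\left(-6\right) \left(-4\right) \right)} \left(-422\right) - 374 = \left(-6\right) \left(-4\right) \left(-422\right) - 374 = 24 \left(-422\right) - 374 = -10128 - 374 = -10502$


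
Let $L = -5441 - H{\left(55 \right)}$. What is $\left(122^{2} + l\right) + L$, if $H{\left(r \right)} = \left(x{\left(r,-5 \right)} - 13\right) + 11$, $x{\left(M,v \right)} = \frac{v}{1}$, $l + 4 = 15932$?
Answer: $25378$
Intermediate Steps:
$l = 15928$ ($l = -4 + 15932 = 15928$)
$x{\left(M,v \right)} = v$ ($x{\left(M,v \right)} = v 1 = v$)
$H{\left(r \right)} = -7$ ($H{\left(r \right)} = \left(-5 - 13\right) + 11 = -18 + 11 = -7$)
$L = -5434$ ($L = -5441 - -7 = -5441 + 7 = -5434$)
$\left(122^{2} + l\right) + L = \left(122^{2} + 15928\right) - 5434 = \left(14884 + 15928\right) - 5434 = 30812 - 5434 = 25378$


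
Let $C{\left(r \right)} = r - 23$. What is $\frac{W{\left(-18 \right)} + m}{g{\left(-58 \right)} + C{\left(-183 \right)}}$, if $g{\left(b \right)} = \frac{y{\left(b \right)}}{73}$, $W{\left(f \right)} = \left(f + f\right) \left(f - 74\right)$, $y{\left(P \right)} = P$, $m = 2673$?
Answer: $- \frac{145635}{5032} \approx -28.942$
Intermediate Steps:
$W{\left(f \right)} = 2 f \left(-74 + f\right)$
$C{\left(r \right)} = -23 + r$
$g{\left(b \right)} = \frac{b}{73}$
$\frac{W{\left(-18 \right)} + m}{g{\left(-58 \right)} + C{\left(-183 \right)}} = \frac{2 \left(-18\right) \left(-74 - 18\right) + 2673}{\frac{1}{73} \left(-58\right) - 206} = \frac{2 \left(-18\right) \left(-92\right) + 2673}{- \frac{58}{73} - 206} = \frac{3312 + 2673}{- \frac{15096}{73}} = 5985 \left(- \frac{73}{15096}\right) = - \frac{145635}{5032}$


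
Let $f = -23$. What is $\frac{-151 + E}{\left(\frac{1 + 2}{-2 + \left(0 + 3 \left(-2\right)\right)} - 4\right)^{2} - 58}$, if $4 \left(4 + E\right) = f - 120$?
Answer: $\frac{12208}{2487} \approx 4.9087$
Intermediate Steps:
$E = - \frac{159}{4}$ ($E = -4 + \frac{-23 - 120}{4} = -4 + \frac{1}{4} \left(-143\right) = -4 - \frac{143}{4} = - \frac{159}{4} \approx -39.75$)
$\frac{-151 + E}{\left(\frac{1 + 2}{-2 + \left(0 + 3 \left(-2\right)\right)} - 4\right)^{2} - 58} = \frac{-151 - \frac{159}{4}}{\left(\frac{1 + 2}{-2 + \left(0 + 3 \left(-2\right)\right)} - 4\right)^{2} - 58} = - \frac{763}{4 \left(\left(\frac{3}{-2 + \left(0 - 6\right)} - 4\right)^{2} - 58\right)} = - \frac{763}{4 \left(\left(\frac{3}{-2 - 6} - 4\right)^{2} - 58\right)} = - \frac{763}{4 \left(\left(\frac{3}{-8} - 4\right)^{2} - 58\right)} = - \frac{763}{4 \left(\left(3 \left(- \frac{1}{8}\right) - 4\right)^{2} - 58\right)} = - \frac{763}{4 \left(\left(- \frac{3}{8} - 4\right)^{2} - 58\right)} = - \frac{763}{4 \left(\left(- \frac{35}{8}\right)^{2} - 58\right)} = - \frac{763}{4 \left(\frac{1225}{64} - 58\right)} = - \frac{763}{4 \left(- \frac{2487}{64}\right)} = \left(- \frac{763}{4}\right) \left(- \frac{64}{2487}\right) = \frac{12208}{2487}$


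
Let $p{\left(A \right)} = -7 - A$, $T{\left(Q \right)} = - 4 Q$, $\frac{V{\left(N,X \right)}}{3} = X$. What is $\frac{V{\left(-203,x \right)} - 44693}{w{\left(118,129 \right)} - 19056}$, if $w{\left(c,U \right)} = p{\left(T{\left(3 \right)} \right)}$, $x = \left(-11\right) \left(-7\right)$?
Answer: $\frac{44462}{19051} \approx 2.3338$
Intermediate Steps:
$x = 77$
$V{\left(N,X \right)} = 3 X$
$w{\left(c,U \right)} = 5$ ($w{\left(c,U \right)} = -7 - \left(-4\right) 3 = -7 - -12 = -7 + 12 = 5$)
$\frac{V{\left(-203,x \right)} - 44693}{w{\left(118,129 \right)} - 19056} = \frac{3 \cdot 77 - 44693}{5 - 19056} = \frac{231 - 44693}{-19051} = \left(-44462\right) \left(- \frac{1}{19051}\right) = \frac{44462}{19051}$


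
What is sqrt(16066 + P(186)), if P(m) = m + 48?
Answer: 10*sqrt(163) ≈ 127.67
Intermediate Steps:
P(m) = 48 + m
sqrt(16066 + P(186)) = sqrt(16066 + (48 + 186)) = sqrt(16066 + 234) = sqrt(16300) = 10*sqrt(163)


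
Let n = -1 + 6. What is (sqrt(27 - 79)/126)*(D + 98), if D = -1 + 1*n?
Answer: 34*I*sqrt(13)/21 ≈ 5.8376*I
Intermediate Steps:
n = 5
D = 4 (D = -1 + 1*5 = -1 + 5 = 4)
(sqrt(27 - 79)/126)*(D + 98) = (sqrt(27 - 79)/126)*(4 + 98) = (sqrt(-52)*(1/126))*102 = ((2*I*sqrt(13))*(1/126))*102 = (I*sqrt(13)/63)*102 = 34*I*sqrt(13)/21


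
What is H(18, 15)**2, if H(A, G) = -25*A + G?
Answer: 189225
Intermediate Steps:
H(A, G) = G - 25*A
H(18, 15)**2 = (15 - 25*18)**2 = (15 - 450)**2 = (-435)**2 = 189225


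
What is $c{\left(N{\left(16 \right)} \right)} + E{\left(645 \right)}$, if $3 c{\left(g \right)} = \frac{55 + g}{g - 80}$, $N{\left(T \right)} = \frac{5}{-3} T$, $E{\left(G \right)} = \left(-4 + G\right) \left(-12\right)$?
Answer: $- \frac{1476881}{192} \approx -7692.1$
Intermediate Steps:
$E{\left(G \right)} = 48 - 12 G$
$N{\left(T \right)} = - \frac{5 T}{3}$ ($N{\left(T \right)} = 5 \left(- \frac{1}{3}\right) T = - \frac{5 T}{3}$)
$c{\left(g \right)} = \frac{55 + g}{3 \left(-80 + g\right)}$ ($c{\left(g \right)} = \frac{\left(55 + g\right) \frac{1}{g - 80}}{3} = \frac{\left(55 + g\right) \frac{1}{-80 + g}}{3} = \frac{\frac{1}{-80 + g} \left(55 + g\right)}{3} = \frac{55 + g}{3 \left(-80 + g\right)}$)
$c{\left(N{\left(16 \right)} \right)} + E{\left(645 \right)} = \frac{55 - \frac{80}{3}}{3 \left(-80 - \frac{80}{3}\right)} + \left(48 - 7740\right) = \frac{1}{3} \frac{1}{- \frac{320}{3}} \cdot \frac{85}{3} - 7692 = \frac{1}{3} \left(- \frac{3}{320}\right) \frac{85}{3} - 7692 = - \frac{17}{192} - 7692 = - \frac{1476881}{192}$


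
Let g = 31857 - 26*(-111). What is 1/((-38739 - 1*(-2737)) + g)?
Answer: -1/1259 ≈ -0.00079428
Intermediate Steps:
g = 34743 (g = 31857 - 1*(-2886) = 31857 + 2886 = 34743)
1/((-38739 - 1*(-2737)) + g) = 1/((-38739 - 1*(-2737)) + 34743) = 1/((-38739 + 2737) + 34743) = 1/(-36002 + 34743) = 1/(-1259) = -1/1259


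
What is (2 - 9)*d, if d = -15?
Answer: 105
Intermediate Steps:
(2 - 9)*d = (2 - 9)*(-15) = -7*(-15) = 105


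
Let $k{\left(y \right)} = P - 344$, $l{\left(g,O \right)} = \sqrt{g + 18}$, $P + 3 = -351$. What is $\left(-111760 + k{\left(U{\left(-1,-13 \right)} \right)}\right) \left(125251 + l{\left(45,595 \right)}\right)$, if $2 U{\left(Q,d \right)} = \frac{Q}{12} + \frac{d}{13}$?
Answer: $-14085476958 - 337374 \sqrt{7} \approx -1.4086 \cdot 10^{10}$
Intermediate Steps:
$P = -354$ ($P = -3 - 351 = -354$)
$l{\left(g,O \right)} = \sqrt{18 + g}$
$U{\left(Q,d \right)} = \frac{Q}{24} + \frac{d}{26}$ ($U{\left(Q,d \right)} = \frac{\frac{Q}{12} + \frac{d}{13}}{2} = \frac{Q}{24} + \frac{d}{26}$)
$k{\left(y \right)} = -698$ ($k{\left(y \right)} = -354 - 344 = -698$)
$\left(-111760 + k{\left(U{\left(-1,-13 \right)} \right)}\right) \left(125251 + l{\left(45,595 \right)}\right) = \left(-111760 - 698\right) \left(125251 + \sqrt{18 + 45}\right) = - 112458 \left(125251 + \sqrt{63}\right) = - 112458 \left(125251 + 3 \sqrt{7}\right) = -14085476958 - 337374 \sqrt{7}$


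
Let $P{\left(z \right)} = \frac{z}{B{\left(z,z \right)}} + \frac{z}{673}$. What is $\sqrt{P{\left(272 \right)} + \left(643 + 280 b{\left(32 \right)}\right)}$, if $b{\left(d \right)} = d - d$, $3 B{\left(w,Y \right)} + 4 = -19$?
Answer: $\frac{3 \sqrt{16184300635}}{15479} \approx 24.656$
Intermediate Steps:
$B{\left(w,Y \right)} = - \frac{23}{3}$ ($B{\left(w,Y \right)} = - \frac{4}{3} + \frac{1}{3} \left(-19\right) = - \frac{4}{3} - \frac{19}{3} = - \frac{23}{3}$)
$b{\left(d \right)} = 0$
$P{\left(z \right)} = - \frac{1996 z}{15479}$ ($P{\left(z \right)} = \frac{z}{- \frac{23}{3}} + \frac{z}{673} = z \left(- \frac{3}{23}\right) + z \frac{1}{673} = - \frac{3 z}{23} + \frac{z}{673} = - \frac{1996 z}{15479}$)
$\sqrt{P{\left(272 \right)} + \left(643 + 280 b{\left(32 \right)}\right)} = \sqrt{\left(- \frac{1996}{15479}\right) 272 + \left(643 + 280 \cdot 0\right)} = \sqrt{- \frac{542912}{15479} + \left(643 + 0\right)} = \sqrt{- \frac{542912}{15479} + 643} = \sqrt{\frac{9410085}{15479}} = \frac{3 \sqrt{16184300635}}{15479}$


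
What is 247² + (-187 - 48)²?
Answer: 116234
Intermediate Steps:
247² + (-187 - 48)² = 61009 + (-235)² = 61009 + 55225 = 116234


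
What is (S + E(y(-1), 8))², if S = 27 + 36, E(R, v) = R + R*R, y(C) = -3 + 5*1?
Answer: 4761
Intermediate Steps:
y(C) = 2 (y(C) = -3 + 5 = 2)
E(R, v) = R + R²
S = 63
(S + E(y(-1), 8))² = (63 + 2*(1 + 2))² = (63 + 2*3)² = (63 + 6)² = 69² = 4761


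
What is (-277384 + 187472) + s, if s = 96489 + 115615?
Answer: 122192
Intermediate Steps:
s = 212104
(-277384 + 187472) + s = (-277384 + 187472) + 212104 = -89912 + 212104 = 122192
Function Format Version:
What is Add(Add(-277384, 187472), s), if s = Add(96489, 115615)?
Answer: 122192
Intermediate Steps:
s = 212104
Add(Add(-277384, 187472), s) = Add(Add(-277384, 187472), 212104) = Add(-89912, 212104) = 122192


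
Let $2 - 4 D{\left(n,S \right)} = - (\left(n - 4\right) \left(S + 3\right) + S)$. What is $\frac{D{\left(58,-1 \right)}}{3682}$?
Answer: $\frac{109}{14728} \approx 0.0074009$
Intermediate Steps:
$D{\left(n,S \right)} = \frac{1}{2} + \frac{S}{4} + \frac{\left(-4 + n\right) \left(3 + S\right)}{4}$ ($D{\left(n,S \right)} = \frac{1}{2} - \frac{\left(-1\right) \left(\left(n - 4\right) \left(S + 3\right) + S\right)}{4} = \frac{1}{2} - \frac{\left(-1\right) \left(\left(-4 + n\right) \left(3 + S\right) + S\right)}{4} = \frac{1}{2} - \frac{\left(-1\right) \left(S + \left(-4 + n\right) \left(3 + S\right)\right)}{4} = \frac{1}{2} - \frac{- S - \left(-4 + n\right) \left(3 + S\right)}{4} = \frac{1}{2} + \left(\frac{S}{4} + \frac{\left(-4 + n\right) \left(3 + S\right)}{4}\right) = \frac{1}{2} + \frac{S}{4} + \frac{\left(-4 + n\right) \left(3 + S\right)}{4}$)
$\frac{D{\left(58,-1 \right)}}{3682} = \frac{- \frac{5}{2} - - \frac{3}{4} + \frac{3}{4} \cdot 58 + \frac{1}{4} \left(-1\right) 58}{3682} = \left(- \frac{5}{2} + \frac{3}{4} + \frac{87}{2} - \frac{29}{2}\right) \frac{1}{3682} = \frac{109}{4} \cdot \frac{1}{3682} = \frac{109}{14728}$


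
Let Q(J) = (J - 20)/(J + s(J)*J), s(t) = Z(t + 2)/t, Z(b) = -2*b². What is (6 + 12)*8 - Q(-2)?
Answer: 133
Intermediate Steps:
s(t) = -2*(2 + t)²/t (s(t) = (-2*(t + 2)²)/t = (-2*(2 + t)²)/t = -2*(2 + t)²/t)
Q(J) = (-20 + J)/(J - 2*(2 + J)²) (Q(J) = (J - 20)/(J + (-2*(2 + J)²/J)*J) = (-20 + J)/(J - 2*(2 + J)²))
(6 + 12)*8 - Q(-2) = (6 + 12)*8 - (-20 - 2)/(-2 - 2*(2 - 2)²) = 18*8 - (-22)/(-2 - 2*0²) = 144 - (-22)/(-2 - 2*0) = 144 - (-22)/(-2 + 0) = 144 - (-22)/(-2) = 144 - (-1)*(-22)/2 = 144 - 1*11 = 144 - 11 = 133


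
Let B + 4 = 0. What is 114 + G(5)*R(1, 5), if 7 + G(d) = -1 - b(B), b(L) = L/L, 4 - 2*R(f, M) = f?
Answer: 201/2 ≈ 100.50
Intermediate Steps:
R(f, M) = 2 - f/2
B = -4 (B = -4 + 0 = -4)
b(L) = 1
G(d) = -9 (G(d) = -7 + (-1 - 1*1) = -7 + (-1 - 1) = -7 - 2 = -9)
114 + G(5)*R(1, 5) = 114 - 9*(2 - ½*1) = 114 - 9*(2 - ½) = 114 - 9*3/2 = 114 - 27/2 = 201/2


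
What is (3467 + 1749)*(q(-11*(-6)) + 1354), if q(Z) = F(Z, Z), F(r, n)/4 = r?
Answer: 8439488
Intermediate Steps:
F(r, n) = 4*r
q(Z) = 4*Z
(3467 + 1749)*(q(-11*(-6)) + 1354) = (3467 + 1749)*(4*(-11*(-6)) + 1354) = 5216*(4*66 + 1354) = 5216*(264 + 1354) = 5216*1618 = 8439488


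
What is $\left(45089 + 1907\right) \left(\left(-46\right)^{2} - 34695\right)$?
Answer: $-1531082684$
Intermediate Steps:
$\left(45089 + 1907\right) \left(\left(-46\right)^{2} - 34695\right) = 46996 \left(2116 - 34695\right) = 46996 \left(-32579\right) = -1531082684$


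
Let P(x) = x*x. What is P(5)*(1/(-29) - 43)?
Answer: -31200/29 ≈ -1075.9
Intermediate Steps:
P(x) = x²
P(5)*(1/(-29) - 43) = 5²*(1/(-29) - 43) = 25*(-1/29 - 43) = 25*(-1248/29) = -31200/29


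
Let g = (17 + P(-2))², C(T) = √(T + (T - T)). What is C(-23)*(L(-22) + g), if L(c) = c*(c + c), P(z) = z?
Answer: 1193*I*√23 ≈ 5721.4*I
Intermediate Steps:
L(c) = 2*c² (L(c) = c*(2*c) = 2*c²)
C(T) = √T (C(T) = √(T + 0) = √T)
g = 225 (g = (17 - 2)² = 15² = 225)
C(-23)*(L(-22) + g) = √(-23)*(2*(-22)² + 225) = (I*√23)*(2*484 + 225) = (I*√23)*(968 + 225) = (I*√23)*1193 = 1193*I*√23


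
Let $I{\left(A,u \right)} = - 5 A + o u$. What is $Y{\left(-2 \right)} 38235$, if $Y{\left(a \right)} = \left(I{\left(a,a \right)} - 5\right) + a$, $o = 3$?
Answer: $-114705$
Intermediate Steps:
$I{\left(A,u \right)} = - 5 A + 3 u$
$Y{\left(a \right)} = -5 - a$ ($Y{\left(a \right)} = \left(\left(- 5 a + 3 a\right) - 5\right) + a = \left(- 2 a - 5\right) + a = \left(-5 - 2 a\right) + a = -5 - a$)
$Y{\left(-2 \right)} 38235 = \left(-5 - -2\right) 38235 = \left(-5 + 2\right) 38235 = \left(-3\right) 38235 = -114705$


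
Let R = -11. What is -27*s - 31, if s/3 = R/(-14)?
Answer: -1325/14 ≈ -94.643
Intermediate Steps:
s = 33/14 (s = 3*(-11/(-14)) = 3*(-11*(-1/14)) = 3*(11/14) = 33/14 ≈ 2.3571)
-27*s - 31 = -27*33/14 - 31 = -891/14 - 31 = -1325/14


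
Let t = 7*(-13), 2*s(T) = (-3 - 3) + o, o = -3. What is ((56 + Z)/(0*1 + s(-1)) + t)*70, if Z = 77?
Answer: -75950/9 ≈ -8438.9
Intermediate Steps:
s(T) = -9/2 (s(T) = ((-3 - 3) - 3)/2 = (-6 - 3)/2 = (1/2)*(-9) = -9/2)
t = -91
((56 + Z)/(0*1 + s(-1)) + t)*70 = ((56 + 77)/(0*1 - 9/2) - 91)*70 = (133/(0 - 9/2) - 91)*70 = (133/(-9/2) - 91)*70 = (133*(-2/9) - 91)*70 = (-266/9 - 91)*70 = -1085/9*70 = -75950/9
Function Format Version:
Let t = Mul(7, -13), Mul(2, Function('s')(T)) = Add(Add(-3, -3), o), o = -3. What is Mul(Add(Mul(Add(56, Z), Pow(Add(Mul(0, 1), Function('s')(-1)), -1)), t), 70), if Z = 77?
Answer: Rational(-75950, 9) ≈ -8438.9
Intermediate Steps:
Function('s')(T) = Rational(-9, 2) (Function('s')(T) = Mul(Rational(1, 2), Add(Add(-3, -3), -3)) = Mul(Rational(1, 2), Add(-6, -3)) = Mul(Rational(1, 2), -9) = Rational(-9, 2))
t = -91
Mul(Add(Mul(Add(56, Z), Pow(Add(Mul(0, 1), Function('s')(-1)), -1)), t), 70) = Mul(Add(Mul(Add(56, 77), Pow(Add(Mul(0, 1), Rational(-9, 2)), -1)), -91), 70) = Mul(Add(Mul(133, Pow(Add(0, Rational(-9, 2)), -1)), -91), 70) = Mul(Add(Mul(133, Pow(Rational(-9, 2), -1)), -91), 70) = Mul(Add(Mul(133, Rational(-2, 9)), -91), 70) = Mul(Add(Rational(-266, 9), -91), 70) = Mul(Rational(-1085, 9), 70) = Rational(-75950, 9)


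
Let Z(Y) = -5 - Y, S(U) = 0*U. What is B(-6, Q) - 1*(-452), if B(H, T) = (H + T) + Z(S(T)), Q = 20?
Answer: 461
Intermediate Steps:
S(U) = 0
B(H, T) = -5 + H + T (B(H, T) = (H + T) + (-5 - 1*0) = (H + T) + (-5 + 0) = (H + T) - 5 = -5 + H + T)
B(-6, Q) - 1*(-452) = (-5 - 6 + 20) - 1*(-452) = 9 + 452 = 461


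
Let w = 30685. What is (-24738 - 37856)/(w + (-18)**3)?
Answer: -62594/24853 ≈ -2.5186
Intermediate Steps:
(-24738 - 37856)/(w + (-18)**3) = (-24738 - 37856)/(30685 + (-18)**3) = -62594/(30685 - 5832) = -62594/24853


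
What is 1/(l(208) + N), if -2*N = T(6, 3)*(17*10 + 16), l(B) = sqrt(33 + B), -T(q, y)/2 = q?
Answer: 1116/1245215 - sqrt(241)/1245215 ≈ 0.00088376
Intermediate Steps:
T(q, y) = -2*q
N = 1116 (N = -(-2*6)*(17*10 + 16)/2 = -(-6)*(170 + 16) = -(-6)*186 = -1/2*(-2232) = 1116)
1/(l(208) + N) = 1/(sqrt(33 + 208) + 1116) = 1/(sqrt(241) + 1116) = 1/(1116 + sqrt(241))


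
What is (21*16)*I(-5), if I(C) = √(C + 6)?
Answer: 336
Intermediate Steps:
I(C) = √(6 + C)
(21*16)*I(-5) = (21*16)*√(6 - 5) = 336*√1 = 336*1 = 336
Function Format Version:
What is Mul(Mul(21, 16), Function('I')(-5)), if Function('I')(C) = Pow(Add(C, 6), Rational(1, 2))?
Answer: 336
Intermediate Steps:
Function('I')(C) = Pow(Add(6, C), Rational(1, 2))
Mul(Mul(21, 16), Function('I')(-5)) = Mul(Mul(21, 16), Pow(Add(6, -5), Rational(1, 2))) = Mul(336, Pow(1, Rational(1, 2))) = Mul(336, 1) = 336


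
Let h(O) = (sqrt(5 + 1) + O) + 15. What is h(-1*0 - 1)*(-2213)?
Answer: -30982 - 2213*sqrt(6) ≈ -36403.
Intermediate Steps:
h(O) = 15 + O + sqrt(6) (h(O) = (sqrt(6) + O) + 15 = (O + sqrt(6)) + 15 = 15 + O + sqrt(6))
h(-1*0 - 1)*(-2213) = (15 + (-1*0 - 1) + sqrt(6))*(-2213) = (15 + (0 - 1) + sqrt(6))*(-2213) = (15 - 1 + sqrt(6))*(-2213) = (14 + sqrt(6))*(-2213) = -30982 - 2213*sqrt(6)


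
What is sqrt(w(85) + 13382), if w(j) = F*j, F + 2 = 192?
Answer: 2*sqrt(7383) ≈ 171.85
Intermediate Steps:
F = 190 (F = -2 + 192 = 190)
w(j) = 190*j
sqrt(w(85) + 13382) = sqrt(190*85 + 13382) = sqrt(16150 + 13382) = sqrt(29532) = 2*sqrt(7383)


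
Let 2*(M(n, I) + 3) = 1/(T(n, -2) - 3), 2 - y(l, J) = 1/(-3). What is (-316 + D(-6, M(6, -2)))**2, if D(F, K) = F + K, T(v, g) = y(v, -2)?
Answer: 1697809/16 ≈ 1.0611e+5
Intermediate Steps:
y(l, J) = 7/3 (y(l, J) = 2 - 1/(-3) = 2 - 1*(-1/3) = 2 + 1/3 = 7/3)
T(v, g) = 7/3
M(n, I) = -15/4 (M(n, I) = -3 + 1/(2*(7/3 - 3)) = -3 + 1/(2*(-2/3)) = -3 + (1/2)*(-3/2) = -3 - 3/4 = -15/4)
(-316 + D(-6, M(6, -2)))**2 = (-316 + (-6 - 15/4))**2 = (-316 - 39/4)**2 = (-1303/4)**2 = 1697809/16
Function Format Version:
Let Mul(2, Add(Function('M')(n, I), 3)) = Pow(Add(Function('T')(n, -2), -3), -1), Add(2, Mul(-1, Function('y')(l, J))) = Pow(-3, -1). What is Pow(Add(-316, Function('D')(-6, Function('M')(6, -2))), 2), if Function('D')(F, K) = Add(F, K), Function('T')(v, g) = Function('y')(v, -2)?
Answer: Rational(1697809, 16) ≈ 1.0611e+5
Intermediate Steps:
Function('y')(l, J) = Rational(7, 3) (Function('y')(l, J) = Add(2, Mul(-1, Pow(-3, -1))) = Add(2, Mul(-1, Rational(-1, 3))) = Add(2, Rational(1, 3)) = Rational(7, 3))
Function('T')(v, g) = Rational(7, 3)
Function('M')(n, I) = Rational(-15, 4) (Function('M')(n, I) = Add(-3, Mul(Rational(1, 2), Pow(Add(Rational(7, 3), -3), -1))) = Add(-3, Mul(Rational(1, 2), Pow(Rational(-2, 3), -1))) = Add(-3, Mul(Rational(1, 2), Rational(-3, 2))) = Add(-3, Rational(-3, 4)) = Rational(-15, 4))
Pow(Add(-316, Function('D')(-6, Function('M')(6, -2))), 2) = Pow(Add(-316, Add(-6, Rational(-15, 4))), 2) = Pow(Add(-316, Rational(-39, 4)), 2) = Pow(Rational(-1303, 4), 2) = Rational(1697809, 16)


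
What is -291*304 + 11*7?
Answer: -88387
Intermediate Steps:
-291*304 + 11*7 = -88464 + 77 = -88387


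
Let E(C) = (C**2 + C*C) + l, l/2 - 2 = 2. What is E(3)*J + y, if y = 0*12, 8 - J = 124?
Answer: -3016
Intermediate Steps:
l = 8 (l = 4 + 2*2 = 4 + 4 = 8)
J = -116 (J = 8 - 1*124 = 8 - 124 = -116)
y = 0
E(C) = 8 + 2*C**2 (E(C) = (C**2 + C*C) + 8 = (C**2 + C**2) + 8 = 2*C**2 + 8 = 8 + 2*C**2)
E(3)*J + y = (8 + 2*3**2)*(-116) + 0 = (8 + 2*9)*(-116) + 0 = (8 + 18)*(-116) + 0 = 26*(-116) + 0 = -3016 + 0 = -3016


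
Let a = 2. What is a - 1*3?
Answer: -1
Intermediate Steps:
a - 1*3 = 2 - 1*3 = 2 - 3 = -1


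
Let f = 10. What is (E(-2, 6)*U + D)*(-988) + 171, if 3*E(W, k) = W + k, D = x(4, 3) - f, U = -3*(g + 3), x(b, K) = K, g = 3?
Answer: 30799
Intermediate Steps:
U = -18 (U = -3*(3 + 3) = -3*6 = -18)
D = -7 (D = 3 - 1*10 = 3 - 10 = -7)
E(W, k) = W/3 + k/3 (E(W, k) = (W + k)/3 = W/3 + k/3)
(E(-2, 6)*U + D)*(-988) + 171 = (((1/3)*(-2) + (1/3)*6)*(-18) - 7)*(-988) + 171 = ((-2/3 + 2)*(-18) - 7)*(-988) + 171 = ((4/3)*(-18) - 7)*(-988) + 171 = (-24 - 7)*(-988) + 171 = -31*(-988) + 171 = 30628 + 171 = 30799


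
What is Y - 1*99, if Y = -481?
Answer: -580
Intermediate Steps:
Y - 1*99 = -481 - 1*99 = -481 - 99 = -580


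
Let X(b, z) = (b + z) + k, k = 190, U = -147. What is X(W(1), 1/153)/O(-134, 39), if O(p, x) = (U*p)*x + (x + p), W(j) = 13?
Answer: 31060/117523431 ≈ 0.00026429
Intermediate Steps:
O(p, x) = p + x - 147*p*x (O(p, x) = (-147*p)*x + (x + p) = -147*p*x + (p + x) = p + x - 147*p*x)
X(b, z) = 190 + b + z (X(b, z) = (b + z) + 190 = 190 + b + z)
X(W(1), 1/153)/O(-134, 39) = (190 + 13 + 1/153)/(-134 + 39 - 147*(-134)*39) = (190 + 13 + 1/153)/(-134 + 39 + 768222) = (31060/153)/768127 = (31060/153)*(1/768127) = 31060/117523431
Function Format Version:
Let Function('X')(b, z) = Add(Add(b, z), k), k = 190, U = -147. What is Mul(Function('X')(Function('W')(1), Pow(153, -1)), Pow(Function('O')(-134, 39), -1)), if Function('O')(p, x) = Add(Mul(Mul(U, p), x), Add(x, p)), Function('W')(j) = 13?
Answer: Rational(31060, 117523431) ≈ 0.00026429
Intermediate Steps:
Function('O')(p, x) = Add(p, x, Mul(-147, p, x)) (Function('O')(p, x) = Add(Mul(Mul(-147, p), x), Add(x, p)) = Add(Mul(-147, p, x), Add(p, x)) = Add(p, x, Mul(-147, p, x)))
Function('X')(b, z) = Add(190, b, z) (Function('X')(b, z) = Add(Add(b, z), 190) = Add(190, b, z))
Mul(Function('X')(Function('W')(1), Pow(153, -1)), Pow(Function('O')(-134, 39), -1)) = Mul(Add(190, 13, Pow(153, -1)), Pow(Add(-134, 39, Mul(-147, -134, 39)), -1)) = Mul(Add(190, 13, Rational(1, 153)), Pow(Add(-134, 39, 768222), -1)) = Mul(Rational(31060, 153), Pow(768127, -1)) = Mul(Rational(31060, 153), Rational(1, 768127)) = Rational(31060, 117523431)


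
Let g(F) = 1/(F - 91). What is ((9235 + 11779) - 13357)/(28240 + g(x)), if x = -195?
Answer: 2189902/8076639 ≈ 0.27114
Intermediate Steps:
g(F) = 1/(-91 + F)
((9235 + 11779) - 13357)/(28240 + g(x)) = ((9235 + 11779) - 13357)/(28240 + 1/(-91 - 195)) = (21014 - 13357)/(28240 + 1/(-286)) = 7657/(28240 - 1/286) = 7657/(8076639/286) = 7657*(286/8076639) = 2189902/8076639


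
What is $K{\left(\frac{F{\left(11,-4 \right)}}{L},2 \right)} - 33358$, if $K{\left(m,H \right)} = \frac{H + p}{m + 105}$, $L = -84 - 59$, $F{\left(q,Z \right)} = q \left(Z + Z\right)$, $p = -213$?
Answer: $- \frac{45803277}{1373} \approx -33360.0$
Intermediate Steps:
$F{\left(q,Z \right)} = 2 Z q$ ($F{\left(q,Z \right)} = q 2 Z = 2 Z q$)
$L = -143$
$K{\left(m,H \right)} = \frac{-213 + H}{105 + m}$ ($K{\left(m,H \right)} = \frac{H - 213}{m + 105} = \frac{-213 + H}{105 + m}$)
$K{\left(\frac{F{\left(11,-4 \right)}}{L},2 \right)} - 33358 = \frac{-213 + 2}{105 + \frac{2 \left(-4\right) 11}{-143}} - 33358 = \frac{1}{105 - - \frac{8}{13}} \left(-211\right) - 33358 = \frac{1}{105 + \frac{8}{13}} \left(-211\right) - 33358 = \frac{1}{\frac{1373}{13}} \left(-211\right) - 33358 = \frac{13}{1373} \left(-211\right) - 33358 = - \frac{2743}{1373} - 33358 = - \frac{45803277}{1373}$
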